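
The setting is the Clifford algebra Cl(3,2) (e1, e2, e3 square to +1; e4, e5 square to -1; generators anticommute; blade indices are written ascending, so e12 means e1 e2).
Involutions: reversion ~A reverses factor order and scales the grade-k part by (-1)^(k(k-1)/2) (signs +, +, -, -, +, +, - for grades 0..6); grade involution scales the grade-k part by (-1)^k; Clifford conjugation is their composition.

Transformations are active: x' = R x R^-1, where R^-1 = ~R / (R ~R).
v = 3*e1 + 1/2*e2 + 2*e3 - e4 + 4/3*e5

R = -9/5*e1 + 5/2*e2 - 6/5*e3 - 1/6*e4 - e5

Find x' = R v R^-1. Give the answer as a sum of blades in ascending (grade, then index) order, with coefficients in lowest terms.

~R = -9/5*e1 + 5/2*e2 - 6/5*e3 - 1/6*e4 - e5, and R ~R = 2228/225, so R^-1 = ~R / (2228/225).
R v = -323/60 - 42/5*e12 + 23/10*e14 + 3/5*e15 + 28/5*e23 - 29/12*e24 + 23/6*e25 + 23/15*e34 + 2/5*e35 - 11/9*e45
Answer: -4647/4456*e1 - 28681/8912*e2 - 1549/2228*e3 + 10527/8912*e4 - 3289/13368*e5


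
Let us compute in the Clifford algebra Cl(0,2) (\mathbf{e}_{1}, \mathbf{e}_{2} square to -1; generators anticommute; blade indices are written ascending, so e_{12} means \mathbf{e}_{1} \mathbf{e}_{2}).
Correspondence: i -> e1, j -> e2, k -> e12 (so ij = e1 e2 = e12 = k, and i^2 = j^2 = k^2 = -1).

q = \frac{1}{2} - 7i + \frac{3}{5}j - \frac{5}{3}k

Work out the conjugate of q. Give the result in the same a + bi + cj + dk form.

In blades: q = \frac{1}{2} - 7 e_{1} + \frac{3}{5} e_{2} - \frac{5}{3} e_{12}.
Conjugation here is Clifford conjugation: the scalar is fixed and the grade-1 and grade-2 blades all flip sign, giving \frac{1}{2} + 7 e_{1} - \frac{3}{5} e_{2} + \frac{5}{3} e_{12}; translating back:
Answer: \frac{1}{2} + 7i - \frac{3}{5}j + \frac{5}{3}k


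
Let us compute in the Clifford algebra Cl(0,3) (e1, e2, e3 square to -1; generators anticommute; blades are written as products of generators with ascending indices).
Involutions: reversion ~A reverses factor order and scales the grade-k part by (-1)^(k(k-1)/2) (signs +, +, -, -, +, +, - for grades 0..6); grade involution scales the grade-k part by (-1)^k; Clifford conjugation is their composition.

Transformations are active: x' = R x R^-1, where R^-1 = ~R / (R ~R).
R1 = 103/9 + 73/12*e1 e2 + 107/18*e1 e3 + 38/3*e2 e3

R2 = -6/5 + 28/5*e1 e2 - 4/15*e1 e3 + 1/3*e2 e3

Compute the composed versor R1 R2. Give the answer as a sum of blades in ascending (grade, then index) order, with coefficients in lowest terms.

Distribute over the terms of R1 (each basis-blade product reordered to ascending indices, repeated generators contracted through their squares):
(103/9) R2 = -206/15 + 2884/45*e1 e2 - 412/135*e1 e3 + 103/27*e2 e3
(73/12*e1 e2) R2 = -511/15 - 73/10*e1 e2 - 73/36*e1 e3 - 73/45*e2 e3
(107/18*e1 e3) R2 = 214/135 + 107/54*e1 e2 - 107/15*e1 e3 - 1498/45*e2 e3
(38/3*e2 e3) R2 = -38/9 + 152/45*e1 e2 + 1064/15*e1 e3 - 76/5*e2 e3
Summing the partial products and collecting blades:
Answer: -6809/135 + 1678/27*e1 e2 + 31709/540*e1 e3 - 1250/27*e2 e3


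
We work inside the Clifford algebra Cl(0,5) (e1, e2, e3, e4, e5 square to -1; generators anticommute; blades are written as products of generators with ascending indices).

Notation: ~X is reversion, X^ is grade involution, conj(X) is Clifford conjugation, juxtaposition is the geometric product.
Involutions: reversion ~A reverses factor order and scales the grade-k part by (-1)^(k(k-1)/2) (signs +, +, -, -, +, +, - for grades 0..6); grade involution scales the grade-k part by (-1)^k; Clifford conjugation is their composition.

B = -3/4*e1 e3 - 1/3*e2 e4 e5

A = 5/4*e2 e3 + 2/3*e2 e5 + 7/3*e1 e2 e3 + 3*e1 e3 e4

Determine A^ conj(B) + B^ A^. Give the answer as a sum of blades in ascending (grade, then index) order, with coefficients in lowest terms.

first term: -7/4*e2 + 73/36*e4 - 15/16*e1 e2 - 5/12*e3 e4 e5 - 3/2*e1 e2 e3 e5 + 7/9*e1 e3 e4 e5
second term: 7/4*e2 - 73/36*e4 - 15/16*e1 e2 - 5/12*e3 e4 e5 + 3/2*e1 e2 e3 e5 - 7/9*e1 e3 e4 e5
Answer: -15/8*e1 e2 - 5/6*e3 e4 e5


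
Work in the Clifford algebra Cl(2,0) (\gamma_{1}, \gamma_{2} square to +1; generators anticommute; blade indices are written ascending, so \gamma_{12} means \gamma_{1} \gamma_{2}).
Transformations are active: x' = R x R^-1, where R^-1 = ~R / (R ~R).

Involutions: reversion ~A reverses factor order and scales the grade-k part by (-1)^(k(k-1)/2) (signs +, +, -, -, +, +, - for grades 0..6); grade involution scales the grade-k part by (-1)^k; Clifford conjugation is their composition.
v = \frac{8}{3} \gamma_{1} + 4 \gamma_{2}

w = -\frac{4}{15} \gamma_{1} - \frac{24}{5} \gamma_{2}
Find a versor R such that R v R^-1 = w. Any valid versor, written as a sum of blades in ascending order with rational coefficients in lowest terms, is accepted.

A norm check does it: q(v) = q(w) = \frac{208}{9}, hence R = v + w = \frac{12}{5} \gamma_{1} - \frac{4}{5} \gamma_{2} realises the map — parallel part kept, (v - w)/2 negated, v carried to w.
Answer: \frac{12}{5} \gamma_{1} - \frac{4}{5} \gamma_{2}


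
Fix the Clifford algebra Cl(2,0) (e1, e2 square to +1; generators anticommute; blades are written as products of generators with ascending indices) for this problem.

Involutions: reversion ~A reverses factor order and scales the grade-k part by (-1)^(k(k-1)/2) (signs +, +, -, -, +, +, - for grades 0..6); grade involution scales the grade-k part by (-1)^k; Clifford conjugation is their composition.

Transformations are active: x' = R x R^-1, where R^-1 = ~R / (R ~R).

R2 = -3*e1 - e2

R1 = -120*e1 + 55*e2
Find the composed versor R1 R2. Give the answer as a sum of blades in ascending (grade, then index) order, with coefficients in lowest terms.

Distribute over the terms of R1 (each basis-blade product reordered to ascending indices, repeated generators contracted through their squares):
(-120*e1) R2 = 360 + 120*e1 e2
(55*e2) R2 = -55 + 165*e1 e2
Summing the partial products and collecting blades:
Answer: 305 + 285*e1 e2


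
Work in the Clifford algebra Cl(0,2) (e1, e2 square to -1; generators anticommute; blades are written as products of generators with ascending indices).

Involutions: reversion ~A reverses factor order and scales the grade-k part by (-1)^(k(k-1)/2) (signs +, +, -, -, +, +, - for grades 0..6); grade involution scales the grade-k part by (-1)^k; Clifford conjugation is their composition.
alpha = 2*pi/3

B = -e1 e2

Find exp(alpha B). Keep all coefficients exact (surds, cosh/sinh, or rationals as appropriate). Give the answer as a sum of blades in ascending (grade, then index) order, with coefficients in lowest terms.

B^2 = (-1)^2*(e1 e2)^2 = 1*(-1) = -1 (a basis 2-blade squares to minus the product of its generators' squares).
B^2 = -1 — the negative square puts this in the circular regime; l = 1, alpha*l = 2*pi/3, so exp(alpha B) = cos(2*pi/3) + (sin(2*pi/3)/1)*B = -1/2 + (sqrt(3)/2)*B.
Answer: -1/2 - sqrt(3)/2*e1 e2


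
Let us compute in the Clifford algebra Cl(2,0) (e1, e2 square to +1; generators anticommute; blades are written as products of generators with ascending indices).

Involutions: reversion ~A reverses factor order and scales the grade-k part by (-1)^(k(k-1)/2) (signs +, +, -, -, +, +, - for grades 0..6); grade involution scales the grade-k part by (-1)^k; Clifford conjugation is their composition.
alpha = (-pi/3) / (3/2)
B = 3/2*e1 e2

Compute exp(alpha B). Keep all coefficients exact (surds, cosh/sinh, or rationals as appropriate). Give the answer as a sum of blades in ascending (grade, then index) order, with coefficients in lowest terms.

B^2 = (3/2)^2*(e1 e2)^2 = 9/4*(-1) = -9/4 (a basis 2-blade squares to minus the product of its generators' squares).
B^2 = -9/4 — the series telescopes trigonometrically here: l = 3/2, alpha*l = -pi/3, so exp(alpha B) = cos(-pi/3) + (sin(-pi/3)/(3/2))*B = 1/2 + (-sqrt(3)/3)*B.
Answer: 1/2 - sqrt(3)/2*e1 e2


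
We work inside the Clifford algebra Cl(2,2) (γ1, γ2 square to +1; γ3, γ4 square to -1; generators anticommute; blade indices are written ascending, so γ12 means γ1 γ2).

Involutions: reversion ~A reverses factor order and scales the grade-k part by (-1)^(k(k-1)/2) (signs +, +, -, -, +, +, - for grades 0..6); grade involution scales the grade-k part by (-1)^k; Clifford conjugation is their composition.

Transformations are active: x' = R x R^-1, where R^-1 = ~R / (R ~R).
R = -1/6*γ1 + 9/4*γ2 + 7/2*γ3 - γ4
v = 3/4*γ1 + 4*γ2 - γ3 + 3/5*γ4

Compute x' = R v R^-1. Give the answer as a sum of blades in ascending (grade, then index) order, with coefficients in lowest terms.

~R = -1/6*γ1 + 9/4*γ2 + 7/2*γ3 - γ4, and R ~R = -1175/144, so R^-1 = ~R / (-1175/144).
R v = 519/40 - 113/48*γ12 - 59/24*γ13 + 13/20*γ14 - 65/4*γ23 + 107/20*γ24 + 11/10*γ34
Answer: -5169/23500*γ1 - 65539/5875*γ2 - 59519/5875*γ3 + 15159/5875*γ4


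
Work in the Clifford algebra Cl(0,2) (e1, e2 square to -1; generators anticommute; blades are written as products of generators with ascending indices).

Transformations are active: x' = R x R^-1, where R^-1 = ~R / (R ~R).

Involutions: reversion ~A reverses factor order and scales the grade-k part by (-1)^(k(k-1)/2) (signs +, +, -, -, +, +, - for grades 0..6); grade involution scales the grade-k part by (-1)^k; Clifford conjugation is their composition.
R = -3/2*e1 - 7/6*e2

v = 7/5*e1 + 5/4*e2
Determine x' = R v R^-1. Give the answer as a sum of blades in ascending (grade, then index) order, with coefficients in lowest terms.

~R = -3/2*e1 - 7/6*e2, and R ~R = -65/18, so R^-1 = ~R / (-65/18).
R v = 427/120 - 29/120*e1 e2
Answer: 2023/1300*e1 + 341/325*e2


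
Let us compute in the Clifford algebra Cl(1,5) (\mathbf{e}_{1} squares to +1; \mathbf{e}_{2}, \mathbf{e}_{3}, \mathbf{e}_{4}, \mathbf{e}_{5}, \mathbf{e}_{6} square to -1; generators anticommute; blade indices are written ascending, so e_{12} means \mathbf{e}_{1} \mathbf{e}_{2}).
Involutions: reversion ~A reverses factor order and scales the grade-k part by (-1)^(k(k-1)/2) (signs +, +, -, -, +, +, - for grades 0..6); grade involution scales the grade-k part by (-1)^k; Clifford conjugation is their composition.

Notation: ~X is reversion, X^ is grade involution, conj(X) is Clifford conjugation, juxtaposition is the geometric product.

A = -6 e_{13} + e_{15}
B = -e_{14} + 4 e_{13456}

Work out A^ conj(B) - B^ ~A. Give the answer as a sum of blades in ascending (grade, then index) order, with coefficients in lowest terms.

first term: 6 e_{34} + e_{45} - 4 e_{346} + 24 e_{456}
second term: -6 e_{34} - e_{45} + 4 e_{346} - 24 e_{456}
Answer: 12 e_{34} + 2 e_{45} - 8 e_{346} + 48 e_{456}


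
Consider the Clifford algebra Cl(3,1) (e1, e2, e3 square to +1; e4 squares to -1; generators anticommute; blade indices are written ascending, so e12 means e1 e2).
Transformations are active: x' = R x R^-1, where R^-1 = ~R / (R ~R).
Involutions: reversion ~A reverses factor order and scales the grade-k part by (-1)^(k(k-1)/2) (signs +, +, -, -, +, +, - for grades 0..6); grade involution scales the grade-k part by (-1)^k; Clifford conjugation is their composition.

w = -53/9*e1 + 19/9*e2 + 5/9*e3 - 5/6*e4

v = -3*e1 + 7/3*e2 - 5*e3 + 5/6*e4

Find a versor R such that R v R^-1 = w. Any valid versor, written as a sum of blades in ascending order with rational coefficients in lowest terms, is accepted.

Take R = v + w = -80/9*e1 + 40/9*e2 - 40/9*e3. Because q(v) = q(w) = 155/4, conjugation by R sends v exactly to w.
Answer: -80/9*e1 + 40/9*e2 - 40/9*e3


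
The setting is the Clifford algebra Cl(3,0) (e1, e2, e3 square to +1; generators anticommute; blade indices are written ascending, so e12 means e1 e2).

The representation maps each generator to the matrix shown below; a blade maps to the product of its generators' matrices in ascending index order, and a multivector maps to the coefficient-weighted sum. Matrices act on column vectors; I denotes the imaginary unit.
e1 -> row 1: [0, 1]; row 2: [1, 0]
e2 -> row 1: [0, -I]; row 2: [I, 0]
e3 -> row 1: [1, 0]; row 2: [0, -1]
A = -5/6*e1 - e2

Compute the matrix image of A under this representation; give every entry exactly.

M = (-5/6)*rho(e1) + (-1)*rho(e2), summed entrywise:
Answer: row 1: [0, -5/6 + I]; row 2: [-5/6 - I, 0]


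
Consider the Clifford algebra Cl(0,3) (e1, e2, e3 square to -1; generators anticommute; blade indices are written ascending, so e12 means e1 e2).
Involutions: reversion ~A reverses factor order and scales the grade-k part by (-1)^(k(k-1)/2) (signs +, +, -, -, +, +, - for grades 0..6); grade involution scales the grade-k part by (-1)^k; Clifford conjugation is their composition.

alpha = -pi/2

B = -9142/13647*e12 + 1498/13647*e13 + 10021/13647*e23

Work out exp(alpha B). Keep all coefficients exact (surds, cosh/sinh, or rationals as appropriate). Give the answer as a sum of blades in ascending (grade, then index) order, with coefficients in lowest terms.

B^2 term by term: the squares give (-9142/13647)^2*(e12)^2 + (1498/13647)^2*(e13)^2 + (10021/13647)^2*(e23)^2 = 83576164/186240609*(-1) + 2244004/186240609*(-1) + 100420441/186240609*(-1) = -1 (each basis 2-blade squares to minus the product of its generators' squares); cross terms between blades sharing an index anticommute and cancel. So B^2 = -1.
B^2 = -1 — the series telescopes trigonometrically here: l = 1, alpha*l = -pi/2, so exp(alpha B) = cos(-pi/2) + (sin(-pi/2)/1)*B = 0 + (-1)*B.
Answer: 9142/13647*e12 - 1498/13647*e13 - 10021/13647*e23


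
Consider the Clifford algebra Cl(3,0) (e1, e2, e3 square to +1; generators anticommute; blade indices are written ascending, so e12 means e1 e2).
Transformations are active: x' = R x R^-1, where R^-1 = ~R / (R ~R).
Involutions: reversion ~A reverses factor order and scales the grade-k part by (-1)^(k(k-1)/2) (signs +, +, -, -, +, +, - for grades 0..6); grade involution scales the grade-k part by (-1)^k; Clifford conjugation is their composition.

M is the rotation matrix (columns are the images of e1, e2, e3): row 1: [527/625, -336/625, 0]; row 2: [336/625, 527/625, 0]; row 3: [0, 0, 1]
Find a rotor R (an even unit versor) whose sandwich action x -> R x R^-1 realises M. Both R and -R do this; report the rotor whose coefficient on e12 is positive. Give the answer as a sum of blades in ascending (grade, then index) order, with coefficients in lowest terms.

Method: write R = a + b12*e12 + b13*e13 + b23*e23 with a^2 + b12^2 + b13^2 + b23^2 = 1 (so R^-1 = ~R). Expanding the columns R e_j ~R gives tr M = 4a^2 - 1 and, from the antisymmetric part, M21 - M12 = -4a*b12, M13 - M31 = 4a*b13, M32 - M23 = -4a*b23.
Here tr M = 1679/625, so a^2 = (1 + tr M)/4 = 576/625 and a = ±24/25. Taking a = 24/25: M21 - M12 = 672/625, M13 - M31 = 0, M32 - M23 = 0, giving b12 = -7/25, b13 = 0, b23 = 0, i.e. R = 24/25 - 7/25*e12.
Its e12 coefficient is negative, so report the other preimage -R.
Answer: -24/25 + 7/25*e12. Uniqueness: Spin(3) -> SO(3) maps R and -R to the same rotation of trace 1679/625; fixing the sign of the e12 coefficient removes the ambiguity.


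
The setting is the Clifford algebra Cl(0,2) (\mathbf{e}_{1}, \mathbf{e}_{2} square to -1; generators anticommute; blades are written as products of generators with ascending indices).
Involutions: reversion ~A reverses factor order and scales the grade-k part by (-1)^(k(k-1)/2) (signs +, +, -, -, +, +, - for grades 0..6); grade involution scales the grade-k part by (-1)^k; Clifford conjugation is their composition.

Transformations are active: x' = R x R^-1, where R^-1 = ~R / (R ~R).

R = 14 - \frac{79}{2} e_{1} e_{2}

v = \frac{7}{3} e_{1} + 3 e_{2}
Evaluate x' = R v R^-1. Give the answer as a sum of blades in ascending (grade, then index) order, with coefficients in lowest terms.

~R = 14 + \frac{79}{2} e_{1} e_{2}, and R ~R = \frac{7025}{4}, so R^-1 = ~R / (\frac{7025}{4}).
R v = \frac{907}{6} e_{1} - \frac{301}{6} e_{2}
Answer: \frac{539}{7025} e_{1} - \frac{80081}{21075} e_{2}


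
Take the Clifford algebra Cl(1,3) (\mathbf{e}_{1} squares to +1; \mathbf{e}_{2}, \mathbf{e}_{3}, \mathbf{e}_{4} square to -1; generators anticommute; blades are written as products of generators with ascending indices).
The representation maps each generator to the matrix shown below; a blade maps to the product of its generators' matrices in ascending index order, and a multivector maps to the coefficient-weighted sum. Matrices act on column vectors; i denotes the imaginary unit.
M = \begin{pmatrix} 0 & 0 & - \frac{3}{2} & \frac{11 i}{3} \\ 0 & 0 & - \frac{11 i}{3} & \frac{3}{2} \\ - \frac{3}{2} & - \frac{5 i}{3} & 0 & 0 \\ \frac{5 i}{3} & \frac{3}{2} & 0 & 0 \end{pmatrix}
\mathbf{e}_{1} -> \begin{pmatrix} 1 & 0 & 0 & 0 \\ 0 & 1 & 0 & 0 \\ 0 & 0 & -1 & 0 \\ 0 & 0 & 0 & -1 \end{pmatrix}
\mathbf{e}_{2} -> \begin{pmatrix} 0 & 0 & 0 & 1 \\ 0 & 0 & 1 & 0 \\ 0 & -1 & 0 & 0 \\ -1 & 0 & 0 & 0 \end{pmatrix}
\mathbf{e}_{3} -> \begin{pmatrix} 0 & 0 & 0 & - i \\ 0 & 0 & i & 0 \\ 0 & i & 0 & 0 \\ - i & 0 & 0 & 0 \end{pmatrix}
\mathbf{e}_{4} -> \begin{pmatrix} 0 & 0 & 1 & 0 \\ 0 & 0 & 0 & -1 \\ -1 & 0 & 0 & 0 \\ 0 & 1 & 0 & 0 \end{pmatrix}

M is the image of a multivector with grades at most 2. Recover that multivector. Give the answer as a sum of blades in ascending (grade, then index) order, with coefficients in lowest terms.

Method: the blade images are trace-orthogonal — tr(rho(e_A) rho(e_B)^-1) = 4 if A = B and 0 otherwise — and rho(e_A)^-1 = (e_A)^2 * rho(e_A) with (e_A)^2 = +1 or -1, so the coefficient of e_A in the preimage is (e_A)^2 * tr(M rho(e_A))/4.
Nonzero projections over blades of grade <= 2: e_{3}: (e_{3})^2 = -1, tr(M rho(e_{3})) = \frac{32}{3}, coefficient -\frac{8}{3}; e_{1} e_{3}: (e_{1} e_{3})^2 = +1, tr(M rho(e_{1} e_{3})) = -4, coefficient -1; e_{1} e_{4}: (e_{1} e_{4})^2 = +1, tr(M rho(e_{1} e_{4})) = -6, coefficient -\frac{3}{2}. Every other blade of grade <= 2 projects to 0.
Answer: -\frac{8}{3} e_{3} - e_{1} e_{3} - \frac{3}{2} e_{1} e_{4}


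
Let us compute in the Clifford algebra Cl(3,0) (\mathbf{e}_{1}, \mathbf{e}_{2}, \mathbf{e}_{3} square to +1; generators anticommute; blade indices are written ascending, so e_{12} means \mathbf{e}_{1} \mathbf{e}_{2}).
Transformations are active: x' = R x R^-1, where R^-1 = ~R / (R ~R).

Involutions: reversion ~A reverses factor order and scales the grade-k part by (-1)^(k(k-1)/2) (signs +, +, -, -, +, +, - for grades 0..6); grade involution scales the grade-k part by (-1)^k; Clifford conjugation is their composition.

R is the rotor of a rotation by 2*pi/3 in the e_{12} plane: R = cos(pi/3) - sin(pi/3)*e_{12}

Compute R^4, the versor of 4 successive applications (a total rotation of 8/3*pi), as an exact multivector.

Because a rotor carries half the rotation angle, composing 4 copies of this e_{12}-plane rotor multiplies the phase: 4*(pi/3) = \frac{4 \pi}{3}, hence R^4 = cos(\frac{4 \pi}{3}) - sin(\frac{4 \pi}{3})*e_{12}.
cos(\frac{4 \pi}{3}) = - \frac{1}{2} and sin(\frac{4 \pi}{3}) = - \frac{\sqrt{3}}{2}, so R^4 = -\frac{1}{2} + \frac{\sqrt{3}}{2} e_{12}. The net rotation is 2/3*pi (after discarding 1 full turn, each of which contributes a factor -1 to the rotor); the rotor keeps the half-angle phase exactly.
Answer: -\frac{1}{2} + \frac{\sqrt{3}}{2} e_{12}


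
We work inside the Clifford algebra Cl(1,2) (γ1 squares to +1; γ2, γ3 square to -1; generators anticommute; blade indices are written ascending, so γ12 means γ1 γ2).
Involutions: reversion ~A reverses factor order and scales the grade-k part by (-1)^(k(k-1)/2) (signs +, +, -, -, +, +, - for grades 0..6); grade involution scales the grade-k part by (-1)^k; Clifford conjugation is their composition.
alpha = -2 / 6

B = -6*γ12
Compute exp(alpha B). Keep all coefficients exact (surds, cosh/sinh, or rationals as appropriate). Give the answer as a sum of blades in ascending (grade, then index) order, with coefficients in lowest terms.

B^2 = (-6)^2*(γ12)^2 = 36*(+1) = 36 (a basis 2-blade squares to minus the product of its generators' squares).
B^2 = 36 — hyperbolic case — the even/odd split gives cosh and sinh: l = 6, alpha*l = -2, so exp(alpha B) = cosh(-2) + (sinh(-2)/6)*B = cosh(2) + (-sinh(2)/6)*B.
Answer: cosh(2) + sinh(2)*γ12


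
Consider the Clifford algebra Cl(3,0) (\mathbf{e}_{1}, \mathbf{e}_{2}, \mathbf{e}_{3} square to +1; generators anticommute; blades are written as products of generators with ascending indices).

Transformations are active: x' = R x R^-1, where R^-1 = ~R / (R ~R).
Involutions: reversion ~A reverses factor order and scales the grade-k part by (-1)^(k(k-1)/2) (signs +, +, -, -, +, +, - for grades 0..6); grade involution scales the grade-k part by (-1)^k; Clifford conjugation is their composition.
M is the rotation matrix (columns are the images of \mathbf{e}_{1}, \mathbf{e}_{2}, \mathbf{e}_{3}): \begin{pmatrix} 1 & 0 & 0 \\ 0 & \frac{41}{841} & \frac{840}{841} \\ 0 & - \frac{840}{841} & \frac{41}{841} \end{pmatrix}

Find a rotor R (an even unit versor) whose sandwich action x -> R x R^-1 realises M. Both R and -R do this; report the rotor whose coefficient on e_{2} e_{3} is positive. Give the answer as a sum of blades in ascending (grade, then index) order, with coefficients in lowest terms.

Method: write R = a + b12*e_{1} e_{2} + b13*e_{1} e_{3} + b23*e_{2} e_{3} with a^2 + b12^2 + b13^2 + b23^2 = 1 (so R^-1 = ~R). Expanding the columns R e_j ~R gives tr M = 4a^2 - 1 and, from the antisymmetric part, M21 - M12 = -4a*b12, M13 - M31 = 4a*b13, M32 - M23 = -4a*b23.
Here tr M = \frac{923}{841}, so a^2 = (1 + tr M)/4 = \frac{441}{841} and a = ±\frac{21}{29}. Taking a = \frac{21}{29}: M21 - M12 = 0, M13 - M31 = 0, M32 - M23 = -\frac{1680}{841}, giving b12 = 0, b13 = 0, b23 = \frac{20}{29}, i.e. R = \frac{21}{29} + \frac{20}{29} e_{2} e_{3}.
Its e_{2} e_{3} coefficient is already positive.
Answer: \frac{21}{29} + \frac{20}{29} e_{2} e_{3}. Recall the cover is two-to-one: with M of trace \frac{923}{841}, both preimages act alike, and the stated e_{2} e_{3} sign chooses the sheet.


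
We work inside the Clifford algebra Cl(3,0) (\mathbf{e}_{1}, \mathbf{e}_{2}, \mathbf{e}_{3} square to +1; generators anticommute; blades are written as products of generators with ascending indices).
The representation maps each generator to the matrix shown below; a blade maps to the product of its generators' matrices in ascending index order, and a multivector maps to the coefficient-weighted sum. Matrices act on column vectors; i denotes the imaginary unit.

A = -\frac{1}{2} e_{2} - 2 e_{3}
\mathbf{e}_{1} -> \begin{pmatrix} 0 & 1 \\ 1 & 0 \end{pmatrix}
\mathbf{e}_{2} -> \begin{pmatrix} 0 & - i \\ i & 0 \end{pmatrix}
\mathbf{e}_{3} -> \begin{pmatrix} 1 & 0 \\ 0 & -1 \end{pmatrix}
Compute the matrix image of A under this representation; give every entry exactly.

M = (-\frac{1}{2})*rho(e_{2}) + (-2)*rho(e_{3}), summed entrywise:
Answer: \begin{pmatrix} -2 & \frac{i}{2} \\ - \frac{i}{2} & 2 \end{pmatrix}


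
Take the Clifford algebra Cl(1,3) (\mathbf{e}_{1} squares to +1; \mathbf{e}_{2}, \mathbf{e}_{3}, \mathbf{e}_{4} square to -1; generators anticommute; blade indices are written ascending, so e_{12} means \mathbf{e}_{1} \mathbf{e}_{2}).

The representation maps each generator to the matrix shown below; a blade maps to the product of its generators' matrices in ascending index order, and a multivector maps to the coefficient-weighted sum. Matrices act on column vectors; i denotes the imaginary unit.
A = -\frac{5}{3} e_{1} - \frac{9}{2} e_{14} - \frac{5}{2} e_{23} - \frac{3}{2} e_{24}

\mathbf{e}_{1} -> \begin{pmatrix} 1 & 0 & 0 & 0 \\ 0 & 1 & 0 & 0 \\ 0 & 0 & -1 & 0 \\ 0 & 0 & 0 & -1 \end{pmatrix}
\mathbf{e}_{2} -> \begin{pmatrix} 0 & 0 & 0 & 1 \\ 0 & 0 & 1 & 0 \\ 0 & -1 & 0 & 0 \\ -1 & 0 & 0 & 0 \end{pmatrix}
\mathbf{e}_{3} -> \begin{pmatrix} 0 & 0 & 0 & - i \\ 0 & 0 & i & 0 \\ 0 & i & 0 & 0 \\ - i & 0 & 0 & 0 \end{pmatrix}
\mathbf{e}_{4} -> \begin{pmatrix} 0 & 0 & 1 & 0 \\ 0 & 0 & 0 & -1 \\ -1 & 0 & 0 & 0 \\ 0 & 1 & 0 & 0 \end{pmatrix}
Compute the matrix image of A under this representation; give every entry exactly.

Bivector images (products of the table entries): rho(e_{14}) = rho(\mathbf{e}_{1})rho(\mathbf{e}_{4}) = \begin{pmatrix} 0 & 0 & 1 & 0 \\ 0 & 0 & 0 & -1 \\ 1 & 0 & 0 & 0 \\ 0 & -1 & 0 & 0 \end{pmatrix}; rho(e_{23}) = rho(\mathbf{e}_{2})rho(\mathbf{e}_{3}) = \begin{pmatrix} - i & 0 & 0 & 0 \\ 0 & i & 0 & 0 \\ 0 & 0 & - i & 0 \\ 0 & 0 & 0 & i \end{pmatrix}; rho(e_{24}) = rho(\mathbf{e}_{2})rho(\mathbf{e}_{4}) = \begin{pmatrix} 0 & 1 & 0 & 0 \\ -1 & 0 & 0 & 0 \\ 0 & 0 & 0 & 1 \\ 0 & 0 & -1 & 0 \end{pmatrix}.
M = (-\frac{5}{3})*rho(e_{1}) + (-\frac{9}{2})*rho(e_{14}) + (-\frac{5}{2})*rho(e_{23}) + (-\frac{3}{2})*rho(e_{24}), summed entrywise:
Answer: \begin{pmatrix} - \frac{5}{3} + \frac{5 i}{2} & - \frac{3}{2} & - \frac{9}{2} & 0 \\ \frac{3}{2} & - \frac{5}{3} - \frac{5 i}{2} & 0 & \frac{9}{2} \\ - \frac{9}{2} & 0 & \frac{5}{3} + \frac{5 i}{2} & - \frac{3}{2} \\ 0 & \frac{9}{2} & \frac{3}{2} & \frac{5}{3} - \frac{5 i}{2} \end{pmatrix}


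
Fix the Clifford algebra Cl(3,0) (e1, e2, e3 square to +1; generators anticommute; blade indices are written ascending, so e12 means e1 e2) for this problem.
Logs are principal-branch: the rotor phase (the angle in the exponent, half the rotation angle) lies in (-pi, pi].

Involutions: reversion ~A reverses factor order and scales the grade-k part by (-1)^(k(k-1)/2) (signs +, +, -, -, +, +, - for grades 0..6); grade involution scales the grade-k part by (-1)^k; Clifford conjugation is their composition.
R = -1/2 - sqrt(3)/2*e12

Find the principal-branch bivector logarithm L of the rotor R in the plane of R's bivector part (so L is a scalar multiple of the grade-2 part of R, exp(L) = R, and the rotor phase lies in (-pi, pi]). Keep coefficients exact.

The scalar part of R is -1/2, which pins the rotor phase on the principal branch; dividing the bivector part by the sine of that phase recovers the unit plane, and L is the phase times that plane.
Concretely: cos(phase) = -1/2 gives phase = ±2*pi/3, and since phase/sin(phase) is even the sign is immaterial: L = (phase/sin(phase)) * <R>_2 = (4*sqrt(3)*pi/9) * <R>_2.
Answer: -2*pi/3*e12


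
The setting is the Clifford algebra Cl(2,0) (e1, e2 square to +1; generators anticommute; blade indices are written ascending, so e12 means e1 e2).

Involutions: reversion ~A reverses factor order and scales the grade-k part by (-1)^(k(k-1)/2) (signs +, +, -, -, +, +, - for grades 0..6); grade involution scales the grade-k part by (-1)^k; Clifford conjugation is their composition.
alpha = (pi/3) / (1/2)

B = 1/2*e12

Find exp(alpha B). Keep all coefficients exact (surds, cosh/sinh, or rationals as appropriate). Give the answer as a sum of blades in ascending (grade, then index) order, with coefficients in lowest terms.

B^2 = (1/2)^2*(e12)^2 = 1/4*(-1) = -1/4 (a basis 2-blade squares to minus the product of its generators' squares).
B^2 = -1/4 — circular case — the even/odd split gives cos and sin: l = 1/2, alpha*l = pi/3, so exp(alpha B) = cos(pi/3) + (sin(pi/3)/(1/2))*B = 1/2 + (sqrt(3))*B.
Answer: 1/2 + sqrt(3)/2*e12


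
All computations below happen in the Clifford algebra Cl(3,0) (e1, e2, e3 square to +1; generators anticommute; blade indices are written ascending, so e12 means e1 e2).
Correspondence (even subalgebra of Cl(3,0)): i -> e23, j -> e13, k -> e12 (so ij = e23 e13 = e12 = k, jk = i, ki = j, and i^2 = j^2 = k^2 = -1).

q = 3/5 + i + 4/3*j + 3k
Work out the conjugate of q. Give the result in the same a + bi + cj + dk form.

In blades: q = 3/5 + 3*e12 + 4/3*e13 + e23.
Quaternion conjugation is reversion on the even subalgebra: the scalar is fixed and every grade-2 blade flips sign, giving 3/5 - 3*e12 - 4/3*e13 - e23; translating back:
Answer: 3/5 - i - 4/3*j - 3k


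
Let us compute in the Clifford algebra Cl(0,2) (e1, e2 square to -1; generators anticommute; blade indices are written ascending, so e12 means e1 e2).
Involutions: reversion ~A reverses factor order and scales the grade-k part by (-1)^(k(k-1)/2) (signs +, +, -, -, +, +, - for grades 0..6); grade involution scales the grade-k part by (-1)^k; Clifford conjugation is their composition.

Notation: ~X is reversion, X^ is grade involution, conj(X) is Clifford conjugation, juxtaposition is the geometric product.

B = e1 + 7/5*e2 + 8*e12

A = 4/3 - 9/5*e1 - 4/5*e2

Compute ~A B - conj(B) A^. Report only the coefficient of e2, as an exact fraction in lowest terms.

first term: 73/25 - 76/15*e1 + 244/15*e2 + 671/75*e12
second term: 73/25 + 76/15*e1 - 244/15*e2 - 671/75*e12
Answer: 488/15


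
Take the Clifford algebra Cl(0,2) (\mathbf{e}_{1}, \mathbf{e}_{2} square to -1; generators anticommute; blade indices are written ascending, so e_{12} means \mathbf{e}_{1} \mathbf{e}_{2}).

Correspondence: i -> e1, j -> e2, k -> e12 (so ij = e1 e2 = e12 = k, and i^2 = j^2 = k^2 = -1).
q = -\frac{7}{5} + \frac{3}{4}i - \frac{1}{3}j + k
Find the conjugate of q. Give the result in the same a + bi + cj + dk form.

In blades: q = -\frac{7}{5} + \frac{3}{4} e_{1} - \frac{1}{3} e_{2} + e_{12}.
Conjugation here is Clifford conjugation: the scalar is fixed and the grade-1 and grade-2 blades all flip sign, giving -\frac{7}{5} - \frac{3}{4} e_{1} + \frac{1}{3} e_{2} - e_{12}; translating back:
Answer: -\frac{7}{5} - \frac{3}{4}i + \frac{1}{3}j - k


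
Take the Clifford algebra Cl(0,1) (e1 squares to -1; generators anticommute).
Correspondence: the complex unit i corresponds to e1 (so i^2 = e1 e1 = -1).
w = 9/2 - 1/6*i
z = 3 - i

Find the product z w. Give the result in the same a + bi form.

In blades: z = 3 - e1, w = 9/2 - 1/6*e1.
Distribute z over w term by term (generator squares from the signature, products reordered to ascending indices): (3)*w = 27/2 - 1/2*e1; (-e1)*w = -1/6 - 9/2*e1.
Sum: 40/3 - 5*e1; translating back through the correspondence:
Answer: 40/3 - 5i


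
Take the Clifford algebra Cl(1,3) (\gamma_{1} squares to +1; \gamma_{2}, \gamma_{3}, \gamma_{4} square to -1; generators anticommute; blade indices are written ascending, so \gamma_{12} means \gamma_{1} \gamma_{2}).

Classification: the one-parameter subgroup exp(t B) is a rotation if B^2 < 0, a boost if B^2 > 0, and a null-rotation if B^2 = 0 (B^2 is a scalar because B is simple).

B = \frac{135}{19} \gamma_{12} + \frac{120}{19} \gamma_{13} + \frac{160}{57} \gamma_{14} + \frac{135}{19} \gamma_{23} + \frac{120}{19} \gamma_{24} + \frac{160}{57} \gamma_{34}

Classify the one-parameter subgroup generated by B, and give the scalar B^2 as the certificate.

B^2 term by term: the squares give (\frac{135}{19})^2*(\gamma_{12})^2 + (\frac{120}{19})^2*(\gamma_{13})^2 + (\frac{160}{57})^2*(\gamma_{14})^2 + (\frac{135}{19})^2*(\gamma_{23})^2 + (\frac{120}{19})^2*(\gamma_{24})^2 + (\frac{160}{57})^2*(\gamma_{34})^2 = \frac{18225}{361}*(+1) + \frac{14400}{361}*(+1) + \frac{25600}{3249}*(+1) + \frac{18225}{361}*(-1) + \frac{14400}{361}*(-1) + \frac{25600}{3249}*(-1) = 0 (each basis 2-blade squares to minus the product of its generators' squares); cross terms between blades sharing an index anticommute and cancel; the commuting (index-disjoint) pairs give grade-4 terms 2*c*c'*(blade product), which cancel blade by blade — \gamma_{1234}: \frac{14400}{361} - \frac{28800}{361} + \frac{14400}{361} = 0 — confirming B is simple. So B^2 = 0.
Answer: null-rotation, certificate B^2 = 0. Why this suffices: the scalar 0 survives any versor conjugation, so its sign alone determines the class however B is presented.


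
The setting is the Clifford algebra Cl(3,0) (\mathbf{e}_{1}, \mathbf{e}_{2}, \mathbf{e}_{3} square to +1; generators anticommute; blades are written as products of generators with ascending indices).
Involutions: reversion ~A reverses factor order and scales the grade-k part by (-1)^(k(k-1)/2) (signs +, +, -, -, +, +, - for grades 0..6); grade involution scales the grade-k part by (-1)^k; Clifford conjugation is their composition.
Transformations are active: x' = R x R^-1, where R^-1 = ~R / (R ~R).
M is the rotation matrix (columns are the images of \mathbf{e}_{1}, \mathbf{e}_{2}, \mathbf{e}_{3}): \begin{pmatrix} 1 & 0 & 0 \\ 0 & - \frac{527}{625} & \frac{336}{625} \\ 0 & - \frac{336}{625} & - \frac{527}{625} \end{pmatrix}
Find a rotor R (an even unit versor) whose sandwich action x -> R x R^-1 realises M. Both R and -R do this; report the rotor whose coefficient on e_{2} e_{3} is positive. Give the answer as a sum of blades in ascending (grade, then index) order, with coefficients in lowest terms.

Method: write R = a + b12*e_{1} e_{2} + b13*e_{1} e_{3} + b23*e_{2} e_{3} with a^2 + b12^2 + b13^2 + b23^2 = 1 (so R^-1 = ~R). Expanding the columns R e_j ~R gives tr M = 4a^2 - 1 and, from the antisymmetric part, M21 - M12 = -4a*b12, M13 - M31 = 4a*b13, M32 - M23 = -4a*b23.
Here tr M = -\frac{429}{625}, so a^2 = (1 + tr M)/4 = \frac{49}{625} and a = ±\frac{7}{25}. Taking a = \frac{7}{25}: M21 - M12 = 0, M13 - M31 = 0, M32 - M23 = -\frac{672}{625}, giving b12 = 0, b13 = 0, b23 = \frac{24}{25}, i.e. R = \frac{7}{25} + \frac{24}{25} e_{2} e_{3}.
Its e_{2} e_{3} coefficient is already positive.
Answer: \frac{7}{25} + \frac{24}{25} e_{2} e_{3}. Why the constraint matters: R and -R act identically through the sandwich — M has trace -\frac{429}{625} either way — so only the sign condition on e_{2} e_{3} picks one of the two preimages.


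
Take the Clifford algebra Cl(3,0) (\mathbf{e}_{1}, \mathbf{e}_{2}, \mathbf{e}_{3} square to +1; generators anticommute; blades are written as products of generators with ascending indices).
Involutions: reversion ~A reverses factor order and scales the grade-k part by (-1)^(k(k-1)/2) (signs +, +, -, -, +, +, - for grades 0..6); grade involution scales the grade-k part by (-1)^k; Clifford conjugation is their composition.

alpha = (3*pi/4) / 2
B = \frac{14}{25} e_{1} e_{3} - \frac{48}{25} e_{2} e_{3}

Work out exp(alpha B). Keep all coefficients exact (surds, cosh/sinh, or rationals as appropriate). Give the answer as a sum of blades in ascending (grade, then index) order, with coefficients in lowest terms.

B^2 term by term: the squares give (\frac{14}{25})^2*(e_{1} e_{3})^2 + (-\frac{48}{25})^2*(e_{2} e_{3})^2 = \frac{196}{625}*(-1) + \frac{2304}{625}*(-1) = -4 (each basis 2-blade squares to minus the product of its generators' squares); cross terms between blades sharing an index anticommute and cancel. So B^2 = -4.
B^2 = -4 — a negative square means the series sums to a rotation: l = 2, alpha*l = \frac{3 \pi}{4}, so exp(alpha B) = cos(\frac{3 \pi}{4}) + (sin(\frac{3 \pi}{4})/2)*B = - \frac{\sqrt{2}}{2} + (\frac{\sqrt{2}}{4})*B.
Answer: - \frac{\sqrt{2}}{2} + \frac{7 \sqrt{2}}{50} e_{1} e_{3} - \frac{12 \sqrt{2}}{25} e_{2} e_{3}


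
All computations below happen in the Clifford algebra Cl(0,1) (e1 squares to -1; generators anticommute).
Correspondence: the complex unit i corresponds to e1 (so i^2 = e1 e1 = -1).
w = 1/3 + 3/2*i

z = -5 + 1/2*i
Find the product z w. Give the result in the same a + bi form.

In blades: z = -5 + 1/2*e1, w = 1/3 + 3/2*e1.
Distribute z over w term by term (generator squares from the signature, products reordered to ascending indices): (-5)*w = -5/3 - 15/2*e1; (1/2*e1)*w = -3/4 + 1/6*e1.
Sum: -29/12 - 22/3*e1; translating back through the correspondence:
Answer: -29/12 - 22/3*i


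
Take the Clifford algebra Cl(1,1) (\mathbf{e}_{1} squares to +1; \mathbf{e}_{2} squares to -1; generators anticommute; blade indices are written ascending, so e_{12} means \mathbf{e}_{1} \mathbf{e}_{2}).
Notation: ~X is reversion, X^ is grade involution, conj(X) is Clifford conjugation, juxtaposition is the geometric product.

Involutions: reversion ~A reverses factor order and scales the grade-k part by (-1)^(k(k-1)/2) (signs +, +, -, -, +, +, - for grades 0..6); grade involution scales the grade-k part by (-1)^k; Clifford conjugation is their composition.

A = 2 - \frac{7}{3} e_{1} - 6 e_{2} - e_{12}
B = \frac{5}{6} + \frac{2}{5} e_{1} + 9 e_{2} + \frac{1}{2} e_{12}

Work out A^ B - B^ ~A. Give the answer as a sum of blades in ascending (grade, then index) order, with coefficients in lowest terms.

first term: -\frac{519}{10} + \frac{1327}{90} e_{1} + \frac{737}{30} e_{2} + \frac{563}{30} e_{12}
second term: -\frac{509}{10} - \frac{787}{90} e_{1} - \frac{667}{30} e_{2} - \frac{503}{30} e_{12}
Answer: -1 + \frac{1057}{45} e_{1} + \frac{234}{5} e_{2} + \frac{533}{15} e_{12}


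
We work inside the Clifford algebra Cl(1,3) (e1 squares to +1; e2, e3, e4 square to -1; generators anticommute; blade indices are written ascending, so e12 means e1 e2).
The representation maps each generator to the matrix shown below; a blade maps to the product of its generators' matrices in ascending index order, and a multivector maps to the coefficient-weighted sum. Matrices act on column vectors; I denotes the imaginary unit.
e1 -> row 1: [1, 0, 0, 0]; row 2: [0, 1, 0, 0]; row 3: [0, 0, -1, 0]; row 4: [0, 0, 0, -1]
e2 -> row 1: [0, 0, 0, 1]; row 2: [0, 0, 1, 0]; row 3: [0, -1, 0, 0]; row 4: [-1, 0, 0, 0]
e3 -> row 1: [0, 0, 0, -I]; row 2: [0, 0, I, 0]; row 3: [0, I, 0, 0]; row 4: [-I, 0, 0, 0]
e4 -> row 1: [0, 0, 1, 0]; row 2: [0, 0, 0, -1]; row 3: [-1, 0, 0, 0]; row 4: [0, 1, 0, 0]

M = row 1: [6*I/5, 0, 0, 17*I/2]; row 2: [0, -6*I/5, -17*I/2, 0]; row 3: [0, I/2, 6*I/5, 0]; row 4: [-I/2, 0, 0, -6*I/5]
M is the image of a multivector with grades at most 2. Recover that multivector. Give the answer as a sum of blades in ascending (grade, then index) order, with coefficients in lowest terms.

Method: the blade images are trace-orthogonal — tr(rho(e_A) rho(e_B)^-1) = 4 if A = B and 0 otherwise — and rho(e_A)^-1 = (e_A)^2 * rho(e_A) with (e_A)^2 = +1 or -1, so the coefficient of e_A in the preimage is (e_A)^2 * tr(M rho(e_A))/4.
Nonzero projections over blades of grade <= 2: e3: (e3)^2 = -1, tr(M rho(e3)) = 16, coefficient -4; e13: (e13)^2 = +1, tr(M rho(e13)) = -18, coefficient -9/2; e23: (e23)^2 = -1, tr(M rho(e23)) = 24/5, coefficient -6/5. Every other blade of grade <= 2 projects to 0.
Answer: -4*e3 - 9/2*e13 - 6/5*e23


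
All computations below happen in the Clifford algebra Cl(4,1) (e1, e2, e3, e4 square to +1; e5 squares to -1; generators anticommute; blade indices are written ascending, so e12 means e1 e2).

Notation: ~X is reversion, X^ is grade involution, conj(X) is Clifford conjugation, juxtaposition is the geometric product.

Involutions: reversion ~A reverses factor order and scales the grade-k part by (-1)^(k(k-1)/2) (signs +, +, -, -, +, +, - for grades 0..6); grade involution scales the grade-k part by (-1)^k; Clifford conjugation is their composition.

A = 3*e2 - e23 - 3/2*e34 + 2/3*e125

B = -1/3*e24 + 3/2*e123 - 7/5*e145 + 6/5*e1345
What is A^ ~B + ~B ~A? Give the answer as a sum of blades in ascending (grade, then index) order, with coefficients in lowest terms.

first term: -3/2*e1 - e4 - 9/2*e13 + 9/5*e15 - 1/2*e23 - 14/15*e24 + 1/3*e34 + e35 - 9/4*e124 - 21/10*e135 - 2/9*e145 + 4/5*e234 + 3*e1245 + 11/5*e12345
second term: 3/2*e1 - e4 + 9/2*e13 - 9/5*e15 - 1/2*e23 + 14/15*e24 + 1/3*e34 - e35 - 9/4*e124 - 21/10*e135 + 2/9*e145 + 4/5*e234 + 3*e1245 - 11/5*e12345
Answer: -2*e4 - e23 + 2/3*e34 - 9/2*e124 - 21/5*e135 + 8/5*e234 + 6*e1245


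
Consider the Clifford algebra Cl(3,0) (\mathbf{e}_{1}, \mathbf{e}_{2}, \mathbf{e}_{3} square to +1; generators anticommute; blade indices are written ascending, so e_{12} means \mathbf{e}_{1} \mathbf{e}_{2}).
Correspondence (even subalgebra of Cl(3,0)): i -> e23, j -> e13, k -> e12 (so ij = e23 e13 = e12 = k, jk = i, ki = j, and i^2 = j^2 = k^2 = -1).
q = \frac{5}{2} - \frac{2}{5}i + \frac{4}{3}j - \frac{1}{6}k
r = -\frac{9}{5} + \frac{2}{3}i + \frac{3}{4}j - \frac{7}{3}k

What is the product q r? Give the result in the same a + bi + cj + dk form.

In blades: q = \frac{5}{2} - \frac{1}{6} e_{12} + \frac{4}{3} e_{13} - \frac{2}{5} e_{23}, r = -\frac{9}{5} - \frac{7}{3} e_{12} + \frac{3}{4} e_{13} + \frac{2}{3} e_{23}.
Distribute q over r term by term (generator squares from the signature, products reordered to ascending indices): (\frac{5}{2})*r = -\frac{9}{2} - \frac{35}{6} e_{12} + \frac{15}{8} e_{13} + \frac{5}{3} e_{23}; (-\frac{1}{6} e_{12})*r = -\frac{7}{18} + \frac{3}{10} e_{12} - \frac{1}{9} e_{13} + \frac{1}{8} e_{23}; (\frac{4}{3} e_{13})*r = -1 - \frac{8}{9} e_{12} - \frac{12}{5} e_{13} - \frac{28}{9} e_{23}; (-\frac{2}{5} e_{23})*r = \frac{4}{15} - \frac{3}{10} e_{12} - \frac{14}{15} e_{13} + \frac{18}{25} e_{23}.
Sum: -\frac{253}{45} - \frac{121}{18} e_{12} - \frac{113}{72} e_{13} - \frac{1079}{1800} e_{23}; translating back through the correspondence:
Answer: -\frac{253}{45} - \frac{1079}{1800}i - \frac{113}{72}j - \frac{121}{18}k
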